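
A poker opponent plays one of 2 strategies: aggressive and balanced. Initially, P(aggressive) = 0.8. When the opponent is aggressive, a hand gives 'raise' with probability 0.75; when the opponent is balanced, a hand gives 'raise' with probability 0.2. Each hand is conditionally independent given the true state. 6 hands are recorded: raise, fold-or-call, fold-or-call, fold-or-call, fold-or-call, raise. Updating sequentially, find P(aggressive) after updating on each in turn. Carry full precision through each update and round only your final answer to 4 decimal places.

After 'raise': P(aggressive) = 0.75·0.8000 / (0.75·0.8000 + 0.2·0.2000) ≈ 0.9375
After 'fold-or-call': P(aggressive) = 0.25·0.9375 / (0.25·0.9375 + 0.8·0.0625) ≈ 0.8242
After 'fold-or-call': P(aggressive) = 0.25·0.8242 / (0.25·0.8242 + 0.8·0.1758) ≈ 0.5943
After 'fold-or-call': P(aggressive) = 0.25·0.5943 / (0.25·0.5943 + 0.8·0.4057) ≈ 0.3140
After 'fold-or-call': P(aggressive) = 0.25·0.3140 / (0.25·0.3140 + 0.8·0.6860) ≈ 0.1251
After 'raise': P(aggressive) = 0.75·0.1251 / (0.75·0.1251 + 0.2·0.8749) ≈ 0.3491

0.3491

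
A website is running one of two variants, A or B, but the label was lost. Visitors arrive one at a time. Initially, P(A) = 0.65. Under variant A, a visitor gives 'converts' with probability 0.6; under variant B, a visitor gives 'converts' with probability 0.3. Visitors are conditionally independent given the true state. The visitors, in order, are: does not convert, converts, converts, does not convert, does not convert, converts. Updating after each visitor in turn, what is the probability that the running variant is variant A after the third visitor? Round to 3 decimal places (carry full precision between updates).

After 'does not convert': P(A) = 0.4·0.6500 / (0.4·0.6500 + 0.7·0.3500) ≈ 0.5149
After 'converts': P(A) = 0.6·0.5149 / (0.6·0.5149 + 0.3·0.4851) ≈ 0.6797
After 'converts': P(A) = 0.6·0.6797 / (0.6·0.6797 + 0.3·0.3203) ≈ 0.8093

0.809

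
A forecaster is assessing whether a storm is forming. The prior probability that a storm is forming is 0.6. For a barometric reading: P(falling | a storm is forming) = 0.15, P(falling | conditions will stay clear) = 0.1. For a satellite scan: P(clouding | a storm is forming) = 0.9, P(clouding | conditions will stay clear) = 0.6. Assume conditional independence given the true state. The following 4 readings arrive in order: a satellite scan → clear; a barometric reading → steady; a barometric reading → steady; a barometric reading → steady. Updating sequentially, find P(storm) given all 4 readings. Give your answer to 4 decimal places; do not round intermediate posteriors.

0.2401

Apply Bayes' rule sequentially, carrying P(storm) forward.
After a satellite scan='clear': P(storm) = 0.1·0.6000 / (0.1·0.6000 + 0.4·0.4000) ≈ 0.2727
After a barometric reading='steady': P(storm) = 0.85·0.2727 / (0.85·0.2727 + 0.9·0.7273) ≈ 0.2615
After a barometric reading='steady': P(storm) = 0.85·0.2615 / (0.85·0.2615 + 0.9·0.7385) ≈ 0.2507
After a barometric reading='steady': P(storm) = 0.85·0.2507 / (0.85·0.2507 + 0.9·0.7493) ≈ 0.2401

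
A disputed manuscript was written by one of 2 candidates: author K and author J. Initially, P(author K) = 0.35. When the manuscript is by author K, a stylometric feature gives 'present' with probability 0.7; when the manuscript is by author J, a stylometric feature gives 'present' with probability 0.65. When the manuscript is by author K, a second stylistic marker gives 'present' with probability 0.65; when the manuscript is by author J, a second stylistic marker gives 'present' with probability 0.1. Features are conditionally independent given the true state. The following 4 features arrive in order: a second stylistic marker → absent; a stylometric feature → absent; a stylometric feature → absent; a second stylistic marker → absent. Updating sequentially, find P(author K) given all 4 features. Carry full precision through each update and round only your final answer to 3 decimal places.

0.056

After a second stylistic marker='absent': P(author K) = 0.35·0.3500 / (0.35·0.3500 + 0.9·0.6500) ≈ 0.1731
After a stylometric feature='absent': P(author K) = 0.3·0.1731 / (0.3·0.1731 + 0.35·0.8269) ≈ 0.1522
After a stylometric feature='absent': P(author K) = 0.3·0.1522 / (0.3·0.1522 + 0.35·0.8478) ≈ 0.1333
After a second stylistic marker='absent': P(author K) = 0.35·0.1333 / (0.35·0.1333 + 0.9·0.8667) ≈ 0.0565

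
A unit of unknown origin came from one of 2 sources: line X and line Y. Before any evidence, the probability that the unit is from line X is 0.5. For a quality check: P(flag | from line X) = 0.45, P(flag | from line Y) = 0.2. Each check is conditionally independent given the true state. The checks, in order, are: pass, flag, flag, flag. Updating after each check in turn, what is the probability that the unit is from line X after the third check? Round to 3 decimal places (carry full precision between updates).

0.777

Each posterior becomes the prior for the next update.
After 'pass': P(line X) = 0.55·0.5000 / (0.55·0.5000 + 0.8·0.5000) ≈ 0.4074
After 'flag': P(line X) = 0.45·0.4074 / (0.45·0.4074 + 0.2·0.5926) ≈ 0.6074
After 'flag': P(line X) = 0.45·0.6074 / (0.45·0.6074 + 0.2·0.3926) ≈ 0.7768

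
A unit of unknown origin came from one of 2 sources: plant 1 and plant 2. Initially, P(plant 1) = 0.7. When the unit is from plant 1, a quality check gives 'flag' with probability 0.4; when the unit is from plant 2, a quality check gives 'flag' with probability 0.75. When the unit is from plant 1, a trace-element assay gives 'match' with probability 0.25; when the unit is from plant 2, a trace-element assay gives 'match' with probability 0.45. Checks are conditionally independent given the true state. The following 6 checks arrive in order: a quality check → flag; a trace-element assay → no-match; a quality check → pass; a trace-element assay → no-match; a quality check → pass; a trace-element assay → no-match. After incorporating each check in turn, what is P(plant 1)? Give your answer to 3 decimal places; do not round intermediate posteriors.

After a quality check='flag': P(plant 1) = 0.4·0.7000 / (0.4·0.7000 + 0.75·0.3000) ≈ 0.5545
After a trace-element assay='no-match': P(plant 1) = 0.75·0.5545 / (0.75·0.5545 + 0.55·0.4455) ≈ 0.6292
After a quality check='pass': P(plant 1) = 0.6·0.6292 / (0.6·0.6292 + 0.25·0.3708) ≈ 0.8029
After a trace-element assay='no-match': P(plant 1) = 0.75·0.8029 / (0.75·0.8029 + 0.55·0.1971) ≈ 0.8474
After a quality check='pass': P(plant 1) = 0.6·0.8474 / (0.6·0.8474 + 0.25·0.1526) ≈ 0.9302
After a trace-element assay='no-match': P(plant 1) = 0.75·0.9302 / (0.75·0.9302 + 0.55·0.0698) ≈ 0.9479

0.948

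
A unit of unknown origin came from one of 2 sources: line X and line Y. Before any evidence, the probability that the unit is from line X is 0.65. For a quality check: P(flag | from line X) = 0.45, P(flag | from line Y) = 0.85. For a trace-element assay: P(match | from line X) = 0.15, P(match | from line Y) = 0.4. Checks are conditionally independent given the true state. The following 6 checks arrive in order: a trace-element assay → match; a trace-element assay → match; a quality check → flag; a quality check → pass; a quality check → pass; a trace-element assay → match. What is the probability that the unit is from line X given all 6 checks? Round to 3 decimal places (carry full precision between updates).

0.411

After a trace-element assay='match': P(line X) = 0.15·0.6500 / (0.15·0.6500 + 0.4·0.3500) ≈ 0.4105
After a trace-element assay='match': P(line X) = 0.15·0.4105 / (0.15·0.4105 + 0.4·0.5895) ≈ 0.2071
After a quality check='flag': P(line X) = 0.45·0.2071 / (0.45·0.2071 + 0.85·0.7929) ≈ 0.1215
After a quality check='pass': P(line X) = 0.55·0.1215 / (0.55·0.1215 + 0.15·0.8785) ≈ 0.3364
After a quality check='pass': P(line X) = 0.55·0.3364 / (0.55·0.3364 + 0.15·0.6636) ≈ 0.6502
After a trace-element assay='match': P(line X) = 0.15·0.6502 / (0.15·0.6502 + 0.4·0.3498) ≈ 0.4107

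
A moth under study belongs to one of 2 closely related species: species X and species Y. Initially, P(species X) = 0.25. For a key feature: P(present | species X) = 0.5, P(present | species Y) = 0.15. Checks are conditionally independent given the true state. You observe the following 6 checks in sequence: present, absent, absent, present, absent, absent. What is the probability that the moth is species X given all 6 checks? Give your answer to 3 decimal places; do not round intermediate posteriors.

After 'present': P(species X) = 0.5·0.2500 / (0.5·0.2500 + 0.15·0.7500) ≈ 0.5263
After 'absent': P(species X) = 0.5·0.5263 / (0.5·0.5263 + 0.85·0.4737) ≈ 0.3953
After 'absent': P(species X) = 0.5·0.3953 / (0.5·0.3953 + 0.85·0.6047) ≈ 0.2777
After 'present': P(species X) = 0.5·0.2777 / (0.5·0.2777 + 0.15·0.7223) ≈ 0.5617
After 'absent': P(species X) = 0.5·0.5617 / (0.5·0.5617 + 0.85·0.4383) ≈ 0.4298
After 'absent': P(species X) = 0.5·0.4298 / (0.5·0.4298 + 0.85·0.5702) ≈ 0.3072

0.307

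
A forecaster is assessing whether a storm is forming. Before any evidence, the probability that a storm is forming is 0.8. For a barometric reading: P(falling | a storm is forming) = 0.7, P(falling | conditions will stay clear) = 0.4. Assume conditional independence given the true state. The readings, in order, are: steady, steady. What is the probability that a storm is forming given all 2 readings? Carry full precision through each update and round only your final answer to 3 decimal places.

Apply Bayes' rule sequentially, carrying P(storm) forward.
After 'steady': P(storm) = 0.3·0.8000 / (0.3·0.8000 + 0.6·0.2000) ≈ 0.6667
After 'steady': P(storm) = 0.3·0.6667 / (0.3·0.6667 + 0.6·0.3333) ≈ 0.5000

0.500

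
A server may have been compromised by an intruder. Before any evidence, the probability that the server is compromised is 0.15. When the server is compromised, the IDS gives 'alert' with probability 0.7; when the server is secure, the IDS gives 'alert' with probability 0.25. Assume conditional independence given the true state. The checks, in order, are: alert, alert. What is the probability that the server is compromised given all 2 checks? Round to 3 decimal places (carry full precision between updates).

Each posterior becomes the prior for the next update.
After 'alert': P(compromised) = 0.7·0.1500 / (0.7·0.1500 + 0.25·0.8500) ≈ 0.3307
After 'alert': P(compromised) = 0.7·0.3307 / (0.7·0.3307 + 0.25·0.6693) ≈ 0.5805

0.580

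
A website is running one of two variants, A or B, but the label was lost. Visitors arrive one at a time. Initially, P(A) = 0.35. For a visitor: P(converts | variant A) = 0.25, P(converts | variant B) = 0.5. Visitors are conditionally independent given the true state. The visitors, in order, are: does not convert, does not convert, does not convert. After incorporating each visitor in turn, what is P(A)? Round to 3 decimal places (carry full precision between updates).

0.645

After 'does not convert': P(A) = 0.75·0.3500 / (0.75·0.3500 + 0.5·0.6500) ≈ 0.4468
After 'does not convert': P(A) = 0.75·0.4468 / (0.75·0.4468 + 0.5·0.5532) ≈ 0.5478
After 'does not convert': P(A) = 0.75·0.5478 / (0.75·0.5478 + 0.5·0.4522) ≈ 0.6451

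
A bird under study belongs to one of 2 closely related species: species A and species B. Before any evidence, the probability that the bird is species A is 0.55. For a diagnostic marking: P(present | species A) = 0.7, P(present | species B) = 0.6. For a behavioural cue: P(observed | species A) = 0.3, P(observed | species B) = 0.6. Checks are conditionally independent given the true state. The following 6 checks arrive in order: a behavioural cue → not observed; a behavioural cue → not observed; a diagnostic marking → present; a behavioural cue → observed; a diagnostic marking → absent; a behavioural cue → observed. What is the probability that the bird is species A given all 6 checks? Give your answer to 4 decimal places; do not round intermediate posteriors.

0.4502

After a behavioural cue='not observed': P(species A) = 0.7·0.5500 / (0.7·0.5500 + 0.4·0.4500) ≈ 0.6814
After a behavioural cue='not observed': P(species A) = 0.7·0.6814 / (0.7·0.6814 + 0.4·0.3186) ≈ 0.7892
After a diagnostic marking='present': P(species A) = 0.7·0.7892 / (0.7·0.7892 + 0.6·0.2108) ≈ 0.8137
After a behavioural cue='observed': P(species A) = 0.3·0.8137 / (0.3·0.8137 + 0.6·0.1863) ≈ 0.6859
After a diagnostic marking='absent': P(species A) = 0.3·0.6859 / (0.3·0.6859 + 0.4·0.3141) ≈ 0.6209
After a behavioural cue='observed': P(species A) = 0.3·0.6209 / (0.3·0.6209 + 0.6·0.3791) ≈ 0.4502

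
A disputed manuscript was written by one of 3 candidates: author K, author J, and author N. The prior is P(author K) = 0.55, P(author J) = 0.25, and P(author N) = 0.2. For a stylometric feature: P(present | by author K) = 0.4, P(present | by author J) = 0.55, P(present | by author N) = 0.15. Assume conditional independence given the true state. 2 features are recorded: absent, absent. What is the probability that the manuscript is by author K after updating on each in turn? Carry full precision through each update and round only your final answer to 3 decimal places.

0.504

After 'absent': normaliser = 0.6·0.5500 + 0.45·0.2500 + 0.85·0.2000; P(author K) ≈ 0.5388, P(author J) ≈ 0.1837, P(author N) ≈ 0.2776
After 'absent': normaliser = 0.6·0.5388 + 0.45·0.1837 + 0.85·0.2776; P(author K) ≈ 0.5037, P(author J) ≈ 0.1288, P(author N) ≈ 0.3676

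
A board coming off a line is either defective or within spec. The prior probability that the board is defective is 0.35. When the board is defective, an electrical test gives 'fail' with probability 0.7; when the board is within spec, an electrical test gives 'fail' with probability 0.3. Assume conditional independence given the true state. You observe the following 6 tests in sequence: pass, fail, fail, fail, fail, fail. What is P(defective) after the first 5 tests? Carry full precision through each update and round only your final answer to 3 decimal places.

After 'pass': P(defective) = 0.3·0.3500 / (0.3·0.3500 + 0.7·0.6500) ≈ 0.1875
After 'fail': P(defective) = 0.7·0.1875 / (0.7·0.1875 + 0.3·0.8125) ≈ 0.3500
After 'fail': P(defective) = 0.7·0.3500 / (0.7·0.3500 + 0.3·0.6500) ≈ 0.5568
After 'fail': P(defective) = 0.7·0.5568 / (0.7·0.5568 + 0.3·0.4432) ≈ 0.7457
After 'fail': P(defective) = 0.7·0.7457 / (0.7·0.7457 + 0.3·0.2543) ≈ 0.8725

0.872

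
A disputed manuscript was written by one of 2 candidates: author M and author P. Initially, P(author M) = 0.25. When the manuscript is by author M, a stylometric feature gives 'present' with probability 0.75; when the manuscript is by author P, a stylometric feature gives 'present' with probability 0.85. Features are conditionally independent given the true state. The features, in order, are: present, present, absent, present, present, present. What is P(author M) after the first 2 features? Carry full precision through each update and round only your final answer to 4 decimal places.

0.2060

After 'present': P(author M) = 0.75·0.2500 / (0.75·0.2500 + 0.85·0.7500) ≈ 0.2273
After 'present': P(author M) = 0.75·0.2273 / (0.75·0.2273 + 0.85·0.7727) ≈ 0.2060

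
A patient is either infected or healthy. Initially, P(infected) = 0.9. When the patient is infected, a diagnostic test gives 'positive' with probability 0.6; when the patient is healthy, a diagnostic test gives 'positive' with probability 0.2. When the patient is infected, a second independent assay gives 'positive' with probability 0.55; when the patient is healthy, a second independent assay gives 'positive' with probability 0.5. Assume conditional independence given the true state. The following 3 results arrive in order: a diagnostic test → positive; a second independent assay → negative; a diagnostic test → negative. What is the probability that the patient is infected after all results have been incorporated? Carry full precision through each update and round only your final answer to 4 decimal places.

0.9240

Each posterior becomes the prior for the next update.
After a diagnostic test='positive': P(infected) = 0.6·0.9000 / (0.6·0.9000 + 0.2·0.1000) ≈ 0.9643
After a second independent assay='negative': P(infected) = 0.45·0.9643 / (0.45·0.9643 + 0.5·0.0357) ≈ 0.9605
After a diagnostic test='negative': P(infected) = 0.4·0.9605 / (0.4·0.9605 + 0.8·0.0395) ≈ 0.9240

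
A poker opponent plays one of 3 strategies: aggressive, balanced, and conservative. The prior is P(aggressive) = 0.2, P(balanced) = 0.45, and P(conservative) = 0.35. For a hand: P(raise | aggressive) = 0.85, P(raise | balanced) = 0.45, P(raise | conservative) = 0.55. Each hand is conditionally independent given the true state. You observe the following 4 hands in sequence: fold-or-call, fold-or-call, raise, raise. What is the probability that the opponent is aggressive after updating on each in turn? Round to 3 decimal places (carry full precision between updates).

After 'fold-or-call': normaliser = 0.15·0.2000 + 0.55·0.4500 + 0.45·0.3500; P(aggressive) ≈ 0.0690, P(balanced) ≈ 0.5690, P(conservative) ≈ 0.3621
After 'fold-or-call': normaliser = 0.15·0.0690 + 0.55·0.5690 + 0.45·0.3621; P(aggressive) ≈ 0.0213, P(balanced) ≈ 0.6436, P(conservative) ≈ 0.3351
After 'raise': normaliser = 0.85·0.0213 + 0.45·0.6436 + 0.55·0.3351; P(aggressive) ≈ 0.0368, P(balanced) ≈ 0.5886, P(conservative) ≈ 0.3746
After 'raise': normaliser = 0.85·0.0368 + 0.45·0.5886 + 0.55·0.3746; P(aggressive) ≈ 0.0622, P(balanced) ≈ 0.5275, P(conservative) ≈ 0.4103

0.062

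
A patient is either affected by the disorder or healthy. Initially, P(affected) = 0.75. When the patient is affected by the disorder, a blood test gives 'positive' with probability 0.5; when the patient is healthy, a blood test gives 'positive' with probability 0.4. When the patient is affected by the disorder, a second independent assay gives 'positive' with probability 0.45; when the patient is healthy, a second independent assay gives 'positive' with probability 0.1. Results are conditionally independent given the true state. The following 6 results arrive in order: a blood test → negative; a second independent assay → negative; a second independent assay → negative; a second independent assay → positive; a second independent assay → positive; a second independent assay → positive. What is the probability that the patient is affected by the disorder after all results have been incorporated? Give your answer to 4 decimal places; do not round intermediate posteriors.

0.9884

After a blood test='negative': P(affected) = 0.5·0.7500 / (0.5·0.7500 + 0.6·0.2500) ≈ 0.7143
After a second independent assay='negative': P(affected) = 0.55·0.7143 / (0.55·0.7143 + 0.9·0.2857) ≈ 0.6044
After a second independent assay='negative': P(affected) = 0.55·0.6044 / (0.55·0.6044 + 0.9·0.3956) ≈ 0.4828
After a second independent assay='positive': P(affected) = 0.45·0.4828 / (0.45·0.4828 + 0.1·0.5172) ≈ 0.8077
After a second independent assay='positive': P(affected) = 0.45·0.8077 / (0.45·0.8077 + 0.1·0.1923) ≈ 0.9498
After a second independent assay='positive': P(affected) = 0.45·0.9498 / (0.45·0.9498 + 0.1·0.0502) ≈ 0.9884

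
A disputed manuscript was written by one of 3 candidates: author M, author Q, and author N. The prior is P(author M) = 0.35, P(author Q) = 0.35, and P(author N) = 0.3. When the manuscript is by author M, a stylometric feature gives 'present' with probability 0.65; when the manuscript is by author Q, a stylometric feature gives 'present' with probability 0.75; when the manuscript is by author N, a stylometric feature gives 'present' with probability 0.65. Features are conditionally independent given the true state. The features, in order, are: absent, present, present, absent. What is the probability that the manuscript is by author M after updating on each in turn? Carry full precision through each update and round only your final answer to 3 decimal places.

After 'absent': normaliser = 0.35·0.3500 + 0.25·0.3500 + 0.35·0.3000; P(author M) ≈ 0.3889, P(author Q) ≈ 0.2778, P(author N) ≈ 0.3333
After 'present': normaliser = 0.65·0.3889 + 0.75·0.2778 + 0.65·0.3333; P(author M) ≈ 0.3730, P(author Q) ≈ 0.3074, P(author N) ≈ 0.3197
After 'present': normaliser = 0.65·0.3730 + 0.75·0.3074 + 0.65·0.3197; P(author M) ≈ 0.3561, P(author Q) ≈ 0.3387, P(author N) ≈ 0.3052
After 'absent': normaliser = 0.35·0.3561 + 0.25·0.3387 + 0.35·0.3052; P(author M) ≈ 0.3943, P(author Q) ≈ 0.2678, P(author N) ≈ 0.3379

0.394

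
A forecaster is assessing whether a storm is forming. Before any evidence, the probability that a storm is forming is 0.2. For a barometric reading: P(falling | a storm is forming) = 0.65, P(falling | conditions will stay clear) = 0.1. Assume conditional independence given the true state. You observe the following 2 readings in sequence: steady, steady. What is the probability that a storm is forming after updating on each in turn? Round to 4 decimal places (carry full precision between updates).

Each posterior becomes the prior for the next update.
After 'steady': P(storm) = 0.35·0.2000 / (0.35·0.2000 + 0.9·0.8000) ≈ 0.0886
After 'steady': P(storm) = 0.35·0.0886 / (0.35·0.0886 + 0.9·0.9114) ≈ 0.0364

0.0364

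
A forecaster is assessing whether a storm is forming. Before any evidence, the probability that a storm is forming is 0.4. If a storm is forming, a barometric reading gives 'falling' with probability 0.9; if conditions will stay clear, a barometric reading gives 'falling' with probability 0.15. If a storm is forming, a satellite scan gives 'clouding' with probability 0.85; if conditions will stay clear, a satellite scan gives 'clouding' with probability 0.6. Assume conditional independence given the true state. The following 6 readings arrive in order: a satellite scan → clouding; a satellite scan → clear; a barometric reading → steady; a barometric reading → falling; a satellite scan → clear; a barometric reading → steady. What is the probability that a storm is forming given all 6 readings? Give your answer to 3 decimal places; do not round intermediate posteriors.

0.011

Each posterior becomes the prior for the next update.
After a satellite scan='clouding': P(storm) = 0.85·0.4000 / (0.85·0.4000 + 0.6·0.6000) ≈ 0.4857
After a satellite scan='clear': P(storm) = 0.15·0.4857 / (0.15·0.4857 + 0.4·0.5143) ≈ 0.2615
After a barometric reading='steady': P(storm) = 0.1·0.2615 / (0.1·0.2615 + 0.85·0.7385) ≈ 0.0400
After a barometric reading='falling': P(storm) = 0.9·0.0400 / (0.9·0.0400 + 0.15·0.9600) ≈ 0.2000
After a satellite scan='clear': P(storm) = 0.15·0.2000 / (0.15·0.2000 + 0.4·0.8000) ≈ 0.0857
After a barometric reading='steady': P(storm) = 0.1·0.0857 / (0.1·0.0857 + 0.85·0.9143) ≈ 0.0109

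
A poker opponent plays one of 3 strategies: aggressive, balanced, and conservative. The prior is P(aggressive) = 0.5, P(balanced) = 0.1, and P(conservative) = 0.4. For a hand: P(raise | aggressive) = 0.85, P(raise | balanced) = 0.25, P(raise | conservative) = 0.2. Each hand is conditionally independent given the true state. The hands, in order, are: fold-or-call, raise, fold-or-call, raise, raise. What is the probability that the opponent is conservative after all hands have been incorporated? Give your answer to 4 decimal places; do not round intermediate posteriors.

After 'fold-or-call': normaliser = 0.15·0.5000 + 0.75·0.1000 + 0.8·0.4000; P(aggressive) ≈ 0.1596, P(balanced) ≈ 0.1596, P(conservative) ≈ 0.6809
After 'raise': normaliser = 0.85·0.1596 + 0.25·0.1596 + 0.2·0.6809; P(aggressive) ≈ 0.4352, P(balanced) ≈ 0.1280, P(conservative) ≈ 0.4369
After 'fold-or-call': normaliser = 0.15·0.4352 + 0.75·0.1280 + 0.8·0.4369; P(aggressive) ≈ 0.1278, P(balanced) ≈ 0.1879, P(conservative) ≈ 0.6843
After 'raise': normaliser = 0.85·0.1278 + 0.25·0.1879 + 0.2·0.6843; P(aggressive) ≈ 0.3714, P(balanced) ≈ 0.1607, P(conservative) ≈ 0.4679
After 'raise': normaliser = 0.85·0.3714 + 0.25·0.1607 + 0.2·0.4679; P(aggressive) ≈ 0.7024, P(balanced) ≈ 0.0894, P(conservative) ≈ 0.2082

0.2082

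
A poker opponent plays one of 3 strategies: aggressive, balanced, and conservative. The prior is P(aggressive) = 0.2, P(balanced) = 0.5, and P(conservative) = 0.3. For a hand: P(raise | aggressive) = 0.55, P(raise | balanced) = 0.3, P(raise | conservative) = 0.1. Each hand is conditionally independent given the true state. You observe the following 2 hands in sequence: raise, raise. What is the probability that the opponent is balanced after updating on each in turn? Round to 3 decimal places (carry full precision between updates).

0.415

Each posterior becomes the prior for the next update.
After 'raise': normaliser = 0.55·0.2000 + 0.3·0.5000 + 0.1·0.3000; P(aggressive) ≈ 0.3793, P(balanced) ≈ 0.5172, P(conservative) ≈ 0.1034
After 'raise': normaliser = 0.55·0.3793 + 0.3·0.5172 + 0.1·0.1034; P(aggressive) ≈ 0.5576, P(balanced) ≈ 0.4147, P(conservative) ≈ 0.0276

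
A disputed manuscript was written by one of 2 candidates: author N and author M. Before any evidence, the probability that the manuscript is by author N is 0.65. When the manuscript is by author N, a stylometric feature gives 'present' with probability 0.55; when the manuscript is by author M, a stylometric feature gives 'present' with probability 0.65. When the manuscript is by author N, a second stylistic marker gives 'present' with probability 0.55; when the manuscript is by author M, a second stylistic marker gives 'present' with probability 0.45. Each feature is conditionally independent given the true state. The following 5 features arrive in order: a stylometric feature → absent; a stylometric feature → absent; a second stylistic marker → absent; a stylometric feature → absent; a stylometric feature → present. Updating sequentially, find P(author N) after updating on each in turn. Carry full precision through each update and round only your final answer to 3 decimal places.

After a stylometric feature='absent': P(author N) = 0.45·0.6500 / (0.45·0.6500 + 0.35·0.3500) ≈ 0.7048
After a stylometric feature='absent': P(author N) = 0.45·0.7048 / (0.45·0.7048 + 0.35·0.2952) ≈ 0.7543
After a second stylistic marker='absent': P(author N) = 0.45·0.7543 / (0.45·0.7543 + 0.55·0.2457) ≈ 0.7152
After a stylometric feature='absent': P(author N) = 0.45·0.7152 / (0.45·0.7152 + 0.35·0.2848) ≈ 0.7636
After a stylometric feature='present': P(author N) = 0.55·0.7636 / (0.55·0.7636 + 0.65·0.2364) ≈ 0.7321

0.732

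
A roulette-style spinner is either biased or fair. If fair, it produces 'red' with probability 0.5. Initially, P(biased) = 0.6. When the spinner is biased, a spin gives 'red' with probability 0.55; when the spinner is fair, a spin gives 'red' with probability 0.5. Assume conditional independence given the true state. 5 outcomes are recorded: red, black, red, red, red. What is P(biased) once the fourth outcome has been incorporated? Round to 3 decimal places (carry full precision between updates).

Apply Bayes' rule sequentially, carrying P(biased) forward.
After 'red': P(biased) = 0.55·0.6000 / (0.55·0.6000 + 0.5·0.4000) ≈ 0.6226
After 'black': P(biased) = 0.45·0.6226 / (0.45·0.6226 + 0.5·0.3774) ≈ 0.5976
After 'red': P(biased) = 0.55·0.5976 / (0.55·0.5976 + 0.5·0.4024) ≈ 0.6203
After 'red': P(biased) = 0.55·0.6203 / (0.55·0.6203 + 0.5·0.3797) ≈ 0.6425

0.642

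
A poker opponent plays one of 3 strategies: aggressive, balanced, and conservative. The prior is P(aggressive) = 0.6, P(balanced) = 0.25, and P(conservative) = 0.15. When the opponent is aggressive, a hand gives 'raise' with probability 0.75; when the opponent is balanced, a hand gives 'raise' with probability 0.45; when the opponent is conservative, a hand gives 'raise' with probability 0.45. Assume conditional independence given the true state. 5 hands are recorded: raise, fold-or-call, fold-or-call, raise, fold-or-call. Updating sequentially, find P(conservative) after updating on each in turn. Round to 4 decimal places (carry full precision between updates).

Apply Bayes' rule sequentially, carrying P(conservative) forward.
After 'raise': normaliser = 0.75·0.6000 + 0.45·0.2500 + 0.45·0.1500; P(aggressive) ≈ 0.7143, P(balanced) ≈ 0.1786, P(conservative) ≈ 0.1071
After 'fold-or-call': normaliser = 0.25·0.7143 + 0.55·0.1786 + 0.55·0.1071; P(aggressive) ≈ 0.5319, P(balanced) ≈ 0.2926, P(conservative) ≈ 0.1755
After 'fold-or-call': normaliser = 0.25·0.5319 + 0.55·0.2926 + 0.55·0.1755; P(aggressive) ≈ 0.3406, P(balanced) ≈ 0.4121, P(conservative) ≈ 0.2473
After 'raise': normaliser = 0.75·0.3406 + 0.45·0.4121 + 0.45·0.2473; P(aggressive) ≈ 0.4626, P(balanced) ≈ 0.3359, P(conservative) ≈ 0.2015
After 'fold-or-call': normaliser = 0.25·0.4626 + 0.55·0.3359 + 0.55·0.2015; P(aggressive) ≈ 0.2813, P(balanced) ≈ 0.4492, P(conservative) ≈ 0.2695

0.2695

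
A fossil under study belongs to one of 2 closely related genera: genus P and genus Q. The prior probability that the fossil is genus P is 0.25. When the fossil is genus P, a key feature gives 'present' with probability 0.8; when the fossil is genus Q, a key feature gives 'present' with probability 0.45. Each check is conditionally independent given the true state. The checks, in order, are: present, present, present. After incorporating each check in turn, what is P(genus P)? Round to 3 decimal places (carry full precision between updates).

After 'present': P(genus P) = 0.8·0.2500 / (0.8·0.2500 + 0.45·0.7500) ≈ 0.3721
After 'present': P(genus P) = 0.8·0.3721 / (0.8·0.3721 + 0.45·0.6279) ≈ 0.5130
After 'present': P(genus P) = 0.8·0.5130 / (0.8·0.5130 + 0.45·0.4870) ≈ 0.6519

0.652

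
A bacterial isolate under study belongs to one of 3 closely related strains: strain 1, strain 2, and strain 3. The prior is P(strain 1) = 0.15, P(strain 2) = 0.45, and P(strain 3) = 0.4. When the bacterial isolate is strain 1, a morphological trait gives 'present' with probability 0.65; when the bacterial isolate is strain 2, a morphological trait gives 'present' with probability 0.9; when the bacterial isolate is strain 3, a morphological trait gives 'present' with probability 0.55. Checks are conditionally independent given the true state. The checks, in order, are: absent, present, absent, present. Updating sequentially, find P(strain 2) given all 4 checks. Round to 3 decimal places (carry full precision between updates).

After 'absent': normaliser = 0.35·0.1500 + 0.1·0.4500 + 0.45·0.4000; P(strain 1) ≈ 0.1892, P(strain 2) ≈ 0.1622, P(strain 3) ≈ 0.6486
After 'present': normaliser = 0.65·0.1892 + 0.9·0.1622 + 0.55·0.6486; P(strain 1) ≈ 0.1965, P(strain 2) ≈ 0.2333, P(strain 3) ≈ 0.5702
After 'absent': normaliser = 0.35·0.1965 + 0.1·0.2333 + 0.45·0.5702; P(strain 1) ≈ 0.1973, P(strain 2) ≈ 0.0669, P(strain 3) ≈ 0.7358
After 'present': normaliser = 0.65·0.1973 + 0.9·0.0669 + 0.55·0.7358; P(strain 1) ≈ 0.2162, P(strain 2) ≈ 0.1015, P(strain 3) ≈ 0.6823

0.102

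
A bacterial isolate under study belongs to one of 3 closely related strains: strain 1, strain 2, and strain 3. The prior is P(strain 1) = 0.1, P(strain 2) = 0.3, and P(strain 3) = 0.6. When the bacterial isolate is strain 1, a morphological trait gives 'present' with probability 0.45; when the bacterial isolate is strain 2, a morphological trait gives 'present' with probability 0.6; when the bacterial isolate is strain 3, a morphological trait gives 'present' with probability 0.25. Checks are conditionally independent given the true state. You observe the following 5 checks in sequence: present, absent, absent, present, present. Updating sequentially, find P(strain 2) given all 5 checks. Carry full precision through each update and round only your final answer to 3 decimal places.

0.564

After 'present': normaliser = 0.45·0.1000 + 0.6·0.3000 + 0.25·0.6000; P(strain 1) ≈ 0.1200, P(strain 2) ≈ 0.4800, P(strain 3) ≈ 0.4000
After 'absent': normaliser = 0.55·0.1200 + 0.4·0.4800 + 0.75·0.4000; P(strain 1) ≈ 0.1183, P(strain 2) ≈ 0.3441, P(strain 3) ≈ 0.5376
After 'absent': normaliser = 0.55·0.1183 + 0.4·0.3441 + 0.75·0.5376; P(strain 1) ≈ 0.1074, P(strain 2) ≈ 0.2272, P(strain 3) ≈ 0.6655
After 'present': normaliser = 0.45·0.1074 + 0.6·0.2272 + 0.25·0.6655; P(strain 1) ≈ 0.1377, P(strain 2) ≈ 0.3883, P(strain 3) ≈ 0.4740
After 'present': normaliser = 0.45·0.1377 + 0.6·0.3883 + 0.25·0.4740; P(strain 1) ≈ 0.1498, P(strain 2) ≈ 0.5635, P(strain 3) ≈ 0.2866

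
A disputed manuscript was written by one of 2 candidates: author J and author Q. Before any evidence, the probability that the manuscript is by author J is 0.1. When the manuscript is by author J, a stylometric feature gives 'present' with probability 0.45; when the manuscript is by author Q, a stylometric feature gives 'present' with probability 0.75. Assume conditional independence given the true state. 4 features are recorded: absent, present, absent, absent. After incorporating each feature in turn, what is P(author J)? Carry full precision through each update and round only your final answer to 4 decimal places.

After 'absent': P(author J) = 0.55·0.1000 / (0.55·0.1000 + 0.25·0.9000) ≈ 0.1964
After 'present': P(author J) = 0.45·0.1964 / (0.45·0.1964 + 0.75·0.8036) ≈ 0.1279
After 'absent': P(author J) = 0.55·0.1279 / (0.55·0.1279 + 0.25·0.8721) ≈ 0.2440
After 'absent': P(author J) = 0.55·0.2440 / (0.55·0.2440 + 0.25·0.7560) ≈ 0.4152

0.4152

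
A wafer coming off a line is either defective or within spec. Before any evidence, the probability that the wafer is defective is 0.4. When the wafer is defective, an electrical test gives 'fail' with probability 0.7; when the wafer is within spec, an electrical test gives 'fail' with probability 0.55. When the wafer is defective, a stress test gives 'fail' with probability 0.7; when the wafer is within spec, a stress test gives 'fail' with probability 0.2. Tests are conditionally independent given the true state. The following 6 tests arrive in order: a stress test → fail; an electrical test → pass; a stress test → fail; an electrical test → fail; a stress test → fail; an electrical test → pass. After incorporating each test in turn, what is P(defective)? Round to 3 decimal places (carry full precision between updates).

Apply Bayes' rule sequentially, carrying P(defective) forward.
After a stress test='fail': P(defective) = 0.7·0.4000 / (0.7·0.4000 + 0.2·0.6000) ≈ 0.7000
After an electrical test='pass': P(defective) = 0.3·0.7000 / (0.3·0.7000 + 0.45·0.3000) ≈ 0.6087
After a stress test='fail': P(defective) = 0.7·0.6087 / (0.7·0.6087 + 0.2·0.3913) ≈ 0.8448
After an electrical test='fail': P(defective) = 0.7·0.8448 / (0.7·0.8448 + 0.55·0.1552) ≈ 0.8739
After a stress test='fail': P(defective) = 0.7·0.8739 / (0.7·0.8739 + 0.2·0.1261) ≈ 0.9604
After an electrical test='pass': P(defective) = 0.3·0.9604 / (0.3·0.9604 + 0.45·0.0396) ≈ 0.9418

0.942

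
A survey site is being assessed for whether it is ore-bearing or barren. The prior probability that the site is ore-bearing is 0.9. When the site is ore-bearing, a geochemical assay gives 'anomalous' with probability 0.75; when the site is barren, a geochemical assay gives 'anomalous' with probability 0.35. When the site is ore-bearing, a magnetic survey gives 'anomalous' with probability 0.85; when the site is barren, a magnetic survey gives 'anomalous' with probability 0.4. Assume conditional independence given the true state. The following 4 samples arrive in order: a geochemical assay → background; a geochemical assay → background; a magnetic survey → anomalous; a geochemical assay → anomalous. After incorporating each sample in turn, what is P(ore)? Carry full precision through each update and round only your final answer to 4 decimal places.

After a geochemical assay='background': P(ore) = 0.25·0.9000 / (0.25·0.9000 + 0.65·0.1000) ≈ 0.7759
After a geochemical assay='background': P(ore) = 0.25·0.7759 / (0.25·0.7759 + 0.65·0.2241) ≈ 0.5711
After a magnetic survey='anomalous': P(ore) = 0.85·0.5711 / (0.85·0.5711 + 0.4·0.4289) ≈ 0.7388
After a geochemical assay='anomalous': P(ore) = 0.75·0.7388 / (0.75·0.7388 + 0.35·0.2612) ≈ 0.8584

0.8584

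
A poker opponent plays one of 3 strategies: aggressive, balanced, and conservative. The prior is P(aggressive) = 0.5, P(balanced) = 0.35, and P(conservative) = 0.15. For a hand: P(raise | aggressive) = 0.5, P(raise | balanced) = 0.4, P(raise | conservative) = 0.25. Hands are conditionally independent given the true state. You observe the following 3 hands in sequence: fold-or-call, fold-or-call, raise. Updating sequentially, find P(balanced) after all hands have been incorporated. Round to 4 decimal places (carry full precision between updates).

After 'fold-or-call': normaliser = 0.5·0.5000 + 0.6·0.3500 + 0.75·0.1500; P(aggressive) ≈ 0.4367, P(balanced) ≈ 0.3668, P(conservative) ≈ 0.1965
After 'fold-or-call': normaliser = 0.5·0.4367 + 0.6·0.3668 + 0.75·0.1965; P(aggressive) ≈ 0.3727, P(balanced) ≈ 0.3757, P(conservative) ≈ 0.2516
After 'raise': normaliser = 0.5·0.3727 + 0.4·0.3757 + 0.25·0.2516; P(aggressive) ≈ 0.4664, P(balanced) ≈ 0.3761, P(conservative) ≈ 0.1574

0.3761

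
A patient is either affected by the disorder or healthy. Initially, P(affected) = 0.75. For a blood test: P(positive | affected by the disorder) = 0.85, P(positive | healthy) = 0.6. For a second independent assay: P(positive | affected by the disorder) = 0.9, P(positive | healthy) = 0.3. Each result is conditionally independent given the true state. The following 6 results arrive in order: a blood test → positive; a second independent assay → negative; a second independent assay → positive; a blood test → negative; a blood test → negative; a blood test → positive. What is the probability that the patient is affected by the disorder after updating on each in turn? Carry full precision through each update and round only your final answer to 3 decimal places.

0.266

Each posterior becomes the prior for the next update.
After a blood test='positive': P(affected) = 0.85·0.7500 / (0.85·0.7500 + 0.6·0.2500) ≈ 0.8095
After a second independent assay='negative': P(affected) = 0.1·0.8095 / (0.1·0.8095 + 0.7·0.1905) ≈ 0.3778
After a second independent assay='positive': P(affected) = 0.9·0.3778 / (0.9·0.3778 + 0.3·0.6222) ≈ 0.6456
After a blood test='negative': P(affected) = 0.15·0.6456 / (0.15·0.6456 + 0.4·0.3544) ≈ 0.4058
After a blood test='negative': P(affected) = 0.15·0.4058 / (0.15·0.4058 + 0.4·0.5942) ≈ 0.2039
After a blood test='positive': P(affected) = 0.85·0.2039 / (0.85·0.2039 + 0.6·0.7961) ≈ 0.2663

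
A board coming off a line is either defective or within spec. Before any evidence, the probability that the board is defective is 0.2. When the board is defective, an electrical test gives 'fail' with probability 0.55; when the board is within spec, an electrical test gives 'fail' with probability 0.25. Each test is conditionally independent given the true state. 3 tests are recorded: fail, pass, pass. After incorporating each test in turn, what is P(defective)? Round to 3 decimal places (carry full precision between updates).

After 'fail': P(defective) = 0.55·0.2000 / (0.55·0.2000 + 0.25·0.8000) ≈ 0.3548
After 'pass': P(defective) = 0.45·0.3548 / (0.45·0.3548 + 0.75·0.6452) ≈ 0.2481
After 'pass': P(defective) = 0.45·0.2481 / (0.45·0.2481 + 0.75·0.7519) ≈ 0.1653

0.165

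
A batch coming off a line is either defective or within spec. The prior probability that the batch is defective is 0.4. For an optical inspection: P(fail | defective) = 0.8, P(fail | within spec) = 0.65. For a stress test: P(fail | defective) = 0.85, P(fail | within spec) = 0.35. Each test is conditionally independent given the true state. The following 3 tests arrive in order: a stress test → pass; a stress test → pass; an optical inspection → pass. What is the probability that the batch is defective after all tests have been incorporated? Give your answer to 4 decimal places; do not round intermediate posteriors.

After a stress test='pass': P(defective) = 0.15·0.4000 / (0.15·0.4000 + 0.65·0.6000) ≈ 0.1333
After a stress test='pass': P(defective) = 0.15·0.1333 / (0.15·0.1333 + 0.65·0.8667) ≈ 0.0343
After an optical inspection='pass': P(defective) = 0.2·0.0343 / (0.2·0.0343 + 0.35·0.9657) ≈ 0.0199

0.0199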